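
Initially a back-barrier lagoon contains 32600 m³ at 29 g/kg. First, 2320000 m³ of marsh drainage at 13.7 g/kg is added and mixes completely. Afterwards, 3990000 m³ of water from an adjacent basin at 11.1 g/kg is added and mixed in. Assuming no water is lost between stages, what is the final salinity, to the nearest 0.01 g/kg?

Weighted by volume,
Initial salt = 32,600×29 = 945,400
After stage 1: salt = 945,400 + 2,320,000×13.7 = 32,729,400; volume = 2,352,600 m³; S = 13.912 g/kg
After stage 2: salt = 32,729,400 + 3,990,000×11.1 = 77,018,400; volume = 6,342,600 m³
S = 77,018,400 / 6,342,600 = 12.143 g/kg

12.14 g/kg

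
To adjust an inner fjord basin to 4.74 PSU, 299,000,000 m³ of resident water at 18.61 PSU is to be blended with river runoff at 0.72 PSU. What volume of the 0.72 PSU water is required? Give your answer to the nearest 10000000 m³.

Salt balance: 299,000,000×18.61 + V×0.72 = (299,000,000+V)×4.74
5,564,390,000 + 0.72V = 1,417,260,000 + 4.74V
4,147,130,000 = 4.02V
V = 1,031,624,378.11 m³

1030000000 m³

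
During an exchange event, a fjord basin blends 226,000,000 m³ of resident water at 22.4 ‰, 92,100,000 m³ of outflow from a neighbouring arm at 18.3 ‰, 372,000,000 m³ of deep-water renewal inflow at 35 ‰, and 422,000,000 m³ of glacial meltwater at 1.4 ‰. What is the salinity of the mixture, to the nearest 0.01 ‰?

Weighted by volume,
salt = 226,000,000×22.4 + 92,100,000×18.3 + 372,000,000×35 + 422,000,000×1.4 = 5,062,400,000 + 1,685,430,000 + 13,020,000,000 + 590,800,000 = 20,358,630,000
volume = 226,000,000 + 92,100,000 + 372,000,000 + 422,000,000 = 1,112,100,000 m³
S = 20,358,630,000 / 1,112,100,000 = 18.3065 ‰

18.31 ‰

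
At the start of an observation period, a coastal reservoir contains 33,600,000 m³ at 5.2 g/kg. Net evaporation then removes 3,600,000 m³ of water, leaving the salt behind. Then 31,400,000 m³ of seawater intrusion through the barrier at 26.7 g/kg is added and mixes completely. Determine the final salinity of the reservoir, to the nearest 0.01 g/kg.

After evaporation: salt = 33,600,000×5.2 = 174,720,000; volume = 33,600,000 − 3,600,000 = 30,000,000 m³
After mixing: salt = 174,720,000 + 31,400,000×26.7 = 1,013,100,000; volume = 30,000,000 + 31,400,000 = 61,400,000 m³
S = 1,013,100,000 / 61,400,000 = 16.5 g/kg

16.50 g/kg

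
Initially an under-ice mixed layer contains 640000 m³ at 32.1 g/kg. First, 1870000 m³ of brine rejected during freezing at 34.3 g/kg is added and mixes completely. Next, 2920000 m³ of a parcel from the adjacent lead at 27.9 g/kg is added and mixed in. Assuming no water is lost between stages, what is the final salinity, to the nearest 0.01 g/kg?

Conserving salt mass:
Initial salt = 640,000×32.1 = 20,544,000
After stage 1: salt = 20,544,000 + 1,870,000×34.3 = 84,685,000; volume = 2,510,000 m³; S = 33.739 g/kg
After stage 2: salt = 84,685,000 + 2,920,000×27.9 = 166,153,000; volume = 5,430,000 m³
S = 166,153,000 / 5,430,000 = 30.5991 g/kg

30.60 g/kg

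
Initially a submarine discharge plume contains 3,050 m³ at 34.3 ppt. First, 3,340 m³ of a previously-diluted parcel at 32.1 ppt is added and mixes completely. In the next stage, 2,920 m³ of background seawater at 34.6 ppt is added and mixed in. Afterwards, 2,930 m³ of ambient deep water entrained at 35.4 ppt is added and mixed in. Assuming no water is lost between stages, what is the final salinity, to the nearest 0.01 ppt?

34.03 ppt

Conserving salt mass:
Initial salt = 3,050×34.3 = 104,615
After stage 1: salt = 104,615 + 3,340×32.1 = 211,829; volume = 6,390 m³; S = 33.15 ppt
After stage 2: salt = 211,829 + 2,920×34.6 = 312,861; volume = 9,310 m³; S = 33.605 ppt
After stage 3: salt = 312,861 + 2,930×35.4 = 416,583; volume = 12,240 m³
S = 416,583 / 12,240 = 34.0346 ppt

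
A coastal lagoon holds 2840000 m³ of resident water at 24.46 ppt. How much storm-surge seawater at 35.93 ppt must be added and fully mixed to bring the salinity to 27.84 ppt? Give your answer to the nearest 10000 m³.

Salt balance: 2,840,000×24.46 + V×35.93 = (2,840,000+V)×27.84
69,466,400 + 35.93V = 79,065,600 + 27.84V
9,599,200 = 8.09V
V = 1,186,551.3 m³

1190000 m³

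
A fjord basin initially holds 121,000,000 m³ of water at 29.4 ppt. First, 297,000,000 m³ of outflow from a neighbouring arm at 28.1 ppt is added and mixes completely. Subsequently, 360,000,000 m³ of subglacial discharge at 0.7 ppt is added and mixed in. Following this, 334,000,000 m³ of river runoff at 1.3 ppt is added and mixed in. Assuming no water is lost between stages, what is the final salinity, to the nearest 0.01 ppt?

By conservation of dissolved salt,
Initial salt = 121,000,000×29.4 = 3,557,400,000
After stage 1: salt = 3,557,400,000 + 297,000,000×28.1 = 11,903,100,000; volume = 418,000,000 m³; S = 28.476 ppt
After stage 2: salt = 11,903,100,000 + 360,000,000×0.7 = 12,155,100,000; volume = 778,000,000 m³; S = 15.624 ppt
After stage 3: salt = 12,155,100,000 + 334,000,000×1.3 = 12,589,300,000; volume = 1,112,000,000 m³
S = 12,589,300,000 / 1,112,000,000 = 11.3213 ppt

11.32 ppt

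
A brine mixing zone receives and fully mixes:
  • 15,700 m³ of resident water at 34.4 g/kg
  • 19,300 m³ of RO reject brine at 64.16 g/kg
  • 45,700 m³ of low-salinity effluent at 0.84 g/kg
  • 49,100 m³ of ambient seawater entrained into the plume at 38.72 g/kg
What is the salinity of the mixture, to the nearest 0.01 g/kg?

Mass of salt is conserved:
salt = 15,700×34.4 + 19,300×64.16 + 45,700×0.84 + 49,100×38.72 = 540,080 + 1,238,288 + 38,388 + 1,901,152 = 3,717,908
volume = 15,700 + 19,300 + 45,700 + 49,100 = 129,800 m³
S = 3,717,908 / 129,800 = 28.6434 g/kg

28.64 g/kg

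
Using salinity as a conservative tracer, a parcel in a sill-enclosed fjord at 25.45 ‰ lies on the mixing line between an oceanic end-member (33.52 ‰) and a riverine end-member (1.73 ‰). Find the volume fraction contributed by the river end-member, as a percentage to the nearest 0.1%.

Let f be the freshwater fraction. Salt balance per unit volume:
f×1.73 + (1−f)×33.52 = 25.45
f = (33.52 − 25.45) / (33.52 − 1.73) = 8.07/31.79 = 0.2539

25.4%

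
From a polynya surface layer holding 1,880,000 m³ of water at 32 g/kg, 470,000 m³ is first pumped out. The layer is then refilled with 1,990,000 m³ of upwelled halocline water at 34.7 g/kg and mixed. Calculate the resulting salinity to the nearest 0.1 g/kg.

33.6 g/kg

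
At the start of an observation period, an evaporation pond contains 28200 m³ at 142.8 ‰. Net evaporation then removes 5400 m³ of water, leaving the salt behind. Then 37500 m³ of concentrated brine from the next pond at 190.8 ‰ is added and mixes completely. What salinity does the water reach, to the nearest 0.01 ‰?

After evaporation: salt = 28,200×142.8 = 4,026,960; volume = 28,200 − 5,400 = 22,800 m³
After mixing: salt = 4,026,960 + 37,500×190.8 = 11,181,960; volume = 22,800 + 37,500 = 60,300 m³
S = 11,181,960 / 60,300 = 185.4388 ‰

185.44 ‰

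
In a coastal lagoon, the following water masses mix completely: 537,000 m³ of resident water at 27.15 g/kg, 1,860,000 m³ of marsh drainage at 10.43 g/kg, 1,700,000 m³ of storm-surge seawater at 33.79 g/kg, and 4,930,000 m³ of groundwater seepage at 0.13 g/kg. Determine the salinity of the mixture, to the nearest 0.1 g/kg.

10.2 g/kg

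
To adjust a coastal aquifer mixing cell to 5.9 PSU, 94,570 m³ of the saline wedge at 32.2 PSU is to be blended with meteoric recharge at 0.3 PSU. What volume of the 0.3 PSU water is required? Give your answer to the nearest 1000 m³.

444000 m³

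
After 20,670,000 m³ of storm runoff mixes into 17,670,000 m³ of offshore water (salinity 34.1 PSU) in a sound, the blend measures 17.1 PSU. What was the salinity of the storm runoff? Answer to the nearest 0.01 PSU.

Salt balance: 17,670,000×34.1 + 20,670,000×S = 38,340,000×17.1
602,547,000 + 20,670,000·S = 655,614,000
S = (655,614,000 − 602,547,000) / 20,670,000 = 2.5673 PSU

2.57 PSU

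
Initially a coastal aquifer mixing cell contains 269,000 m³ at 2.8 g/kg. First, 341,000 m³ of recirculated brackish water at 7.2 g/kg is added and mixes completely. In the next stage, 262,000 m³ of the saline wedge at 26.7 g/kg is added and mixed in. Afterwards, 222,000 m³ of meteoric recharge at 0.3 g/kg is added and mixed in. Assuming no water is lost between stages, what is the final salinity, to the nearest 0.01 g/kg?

9.39 g/kg

Salt balance:
Initial salt = 269,000×2.8 = 753,200
After stage 1: salt = 753,200 + 341,000×7.2 = 3,208,400; volume = 610,000 m³; S = 5.26 g/kg
After stage 2: salt = 3,208,400 + 262,000×26.7 = 10,203,800; volume = 872,000 m³; S = 11.702 g/kg
After stage 3: salt = 10,203,800 + 222,000×0.3 = 10,270,400; volume = 1,094,000 m³
S = 10,270,400 / 1,094,000 = 9.3879 g/kg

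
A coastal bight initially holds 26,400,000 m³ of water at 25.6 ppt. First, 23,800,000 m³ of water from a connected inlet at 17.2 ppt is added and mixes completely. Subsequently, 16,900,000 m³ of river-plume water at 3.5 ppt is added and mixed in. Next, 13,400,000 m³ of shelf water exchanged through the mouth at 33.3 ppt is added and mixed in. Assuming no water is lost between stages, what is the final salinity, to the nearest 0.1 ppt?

19.8 ppt

Weighted by volume,
Initial salt = 26,400,000×25.6 = 675,840,000
After stage 1: salt = 675,840,000 + 23,800,000×17.2 = 1,085,200,000; volume = 50,200,000 m³; S = 21.618 ppt
After stage 2: salt = 1,085,200,000 + 16,900,000×3.5 = 1,144,350,000; volume = 67,100,000 m³; S = 17.054 ppt
After stage 3: salt = 1,144,350,000 + 13,400,000×33.3 = 1,590,570,000; volume = 80,500,000 m³
S = 1,590,570,000 / 80,500,000 = 19.7586 ppt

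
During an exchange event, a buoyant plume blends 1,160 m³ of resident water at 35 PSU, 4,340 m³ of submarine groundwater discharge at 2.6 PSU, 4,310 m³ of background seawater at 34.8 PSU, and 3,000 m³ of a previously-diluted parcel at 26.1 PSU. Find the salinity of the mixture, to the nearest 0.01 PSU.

21.87 PSU

By conservation of dissolved salt,
salt = 1,160×35 + 4,340×2.6 + 4,310×34.8 + 3,000×26.1 = 40,600 + 11,284 + 149,988 + 78,300 = 280,172
volume = 1,160 + 4,340 + 4,310 + 3,000 = 12,810 m³
S = 280,172 / 12,810 = 21.8714 PSU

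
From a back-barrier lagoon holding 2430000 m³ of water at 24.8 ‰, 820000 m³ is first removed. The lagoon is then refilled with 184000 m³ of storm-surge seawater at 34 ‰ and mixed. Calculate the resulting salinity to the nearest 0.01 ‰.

25.74 ‰

Remaining after removal: 1,610,000 m³ at 24.8 ‰ (salt = 39,928,000)
After addition: salt = 39,928,000 + 184,000×34 = 46,184,000; volume = 1,794,000 m³
S = 46,184,000 / 1,794,000 = 25.7436 ‰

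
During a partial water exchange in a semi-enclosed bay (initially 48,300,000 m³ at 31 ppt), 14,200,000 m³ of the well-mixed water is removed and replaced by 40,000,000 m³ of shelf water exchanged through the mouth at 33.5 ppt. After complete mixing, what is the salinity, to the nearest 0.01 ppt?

32.35 ppt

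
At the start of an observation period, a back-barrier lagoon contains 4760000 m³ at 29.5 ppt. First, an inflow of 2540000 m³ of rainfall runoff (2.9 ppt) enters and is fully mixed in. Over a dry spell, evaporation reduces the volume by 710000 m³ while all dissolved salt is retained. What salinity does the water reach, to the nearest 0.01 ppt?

22.43 ppt

After mixing: salt = 4,760,000×29.5 + 2,540,000×2.9 = 147,786,000; volume = 7,300,000 m³
After evaporation: salt unchanged = 147,786,000; volume = 7,300,000 − 710,000 = 6,590,000 m³
S = 147,786,000 / 6,590,000 = 22.4258 ppt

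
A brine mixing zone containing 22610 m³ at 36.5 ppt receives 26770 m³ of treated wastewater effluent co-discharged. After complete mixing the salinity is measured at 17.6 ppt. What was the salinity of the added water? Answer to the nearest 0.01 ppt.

1.64 ppt

Salt balance: 22,610×36.5 + 26,770×S = 49,380×17.6
825,265 + 26,770·S = 869,088
S = (869,088 − 825,265) / 26,770 = 1.637 ppt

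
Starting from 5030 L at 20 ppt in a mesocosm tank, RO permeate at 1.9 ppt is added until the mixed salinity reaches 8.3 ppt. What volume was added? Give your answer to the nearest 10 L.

9200 L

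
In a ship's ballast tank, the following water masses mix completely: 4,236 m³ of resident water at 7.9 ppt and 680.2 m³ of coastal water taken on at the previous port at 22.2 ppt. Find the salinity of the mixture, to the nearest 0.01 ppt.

9.88 ppt

By conservation of dissolved salt,
salt = 4,236×7.9 + 680.2×22.2 = 33,464.4 + 15,100.44 = 48,564.84
volume = 4,236 + 680.2 = 4,916.2 m³
S = 48,564.84 / 4,916.2 = 9.8785 ppt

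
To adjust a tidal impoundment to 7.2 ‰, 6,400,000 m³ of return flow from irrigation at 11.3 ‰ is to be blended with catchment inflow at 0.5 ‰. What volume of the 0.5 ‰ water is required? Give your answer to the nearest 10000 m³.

Salt balance: 6,400,000×11.3 + V×0.5 = (6,400,000+V)×7.2
72,320,000 + 0.5V = 46,080,000 + 7.2V
26,240,000 = 6.7V
V = 3,916,417.91 m³

3920000 m³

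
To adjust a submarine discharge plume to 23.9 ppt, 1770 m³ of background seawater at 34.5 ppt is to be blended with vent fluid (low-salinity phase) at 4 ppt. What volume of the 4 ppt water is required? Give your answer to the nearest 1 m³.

943 m³

Salt balance: 1,770×34.5 + V×4 = (1,770+V)×23.9
61,065 + 4V = 42,303 + 23.9V
18,762 = 19.9V
V = 942.81 m³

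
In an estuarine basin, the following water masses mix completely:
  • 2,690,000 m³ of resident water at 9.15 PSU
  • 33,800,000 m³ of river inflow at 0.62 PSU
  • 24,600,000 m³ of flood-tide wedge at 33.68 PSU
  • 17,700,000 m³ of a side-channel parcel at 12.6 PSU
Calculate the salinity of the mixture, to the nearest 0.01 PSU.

13.92 PSU

Weighted by volume,
salt = 2,690,000×9.15 + 33,800,000×0.62 + 24,600,000×33.68 + 17,700,000×12.6 = 24,613,500 + 20,956,000 + 828,528,000 + 223,020,000 = 1,097,117,500
volume = 2,690,000 + 33,800,000 + 24,600,000 + 17,700,000 = 78,790,000 m³
S = 1,097,117,500 / 78,790,000 = 13.9246 PSU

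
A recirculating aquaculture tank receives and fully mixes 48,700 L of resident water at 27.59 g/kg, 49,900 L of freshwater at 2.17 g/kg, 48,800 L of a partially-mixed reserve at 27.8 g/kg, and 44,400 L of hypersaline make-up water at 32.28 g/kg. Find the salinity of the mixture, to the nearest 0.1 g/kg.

22.1 g/kg

Salt balance:
salt = 48,700×27.59 + 49,900×2.17 + 48,800×27.8 + 44,400×32.28 = 1,343,633 + 108,283 + 1,356,640 + 1,433,232 = 4,241,788
volume = 48,700 + 49,900 + 48,800 + 44,400 = 191,800 L
S = 4,241,788 / 191,800 = 22.116 g/kg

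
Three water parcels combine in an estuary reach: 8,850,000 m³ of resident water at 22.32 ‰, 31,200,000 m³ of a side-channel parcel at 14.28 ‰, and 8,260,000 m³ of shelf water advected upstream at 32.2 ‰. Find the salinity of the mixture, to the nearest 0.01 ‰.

Total salt / total volume:
salt = 8,850,000×22.32 + 31,200,000×14.28 + 8,260,000×32.2 = 197,532,000 + 445,536,000 + 265,972,000 = 909,040,000
volume = 8,850,000 + 31,200,000 + 8,260,000 = 48,310,000 m³
S = 909,040,000 / 48,310,000 = 18.8168 ‰

18.82 ‰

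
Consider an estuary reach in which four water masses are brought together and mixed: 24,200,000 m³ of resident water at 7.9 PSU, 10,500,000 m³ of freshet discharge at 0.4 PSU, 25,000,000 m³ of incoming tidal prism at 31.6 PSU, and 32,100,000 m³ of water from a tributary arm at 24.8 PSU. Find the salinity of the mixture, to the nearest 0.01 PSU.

19.41 PSU

Weighted by volume,
salt = 24,200,000×7.9 + 10,500,000×0.4 + 25,000,000×31.6 + 32,100,000×24.8 = 191,180,000 + 4,200,000 + 790,000,000 + 796,080,000 = 1,781,460,000
volume = 24,200,000 + 10,500,000 + 25,000,000 + 32,100,000 = 91,800,000 m³
S = 1,781,460,000 / 91,800,000 = 19.4059 PSU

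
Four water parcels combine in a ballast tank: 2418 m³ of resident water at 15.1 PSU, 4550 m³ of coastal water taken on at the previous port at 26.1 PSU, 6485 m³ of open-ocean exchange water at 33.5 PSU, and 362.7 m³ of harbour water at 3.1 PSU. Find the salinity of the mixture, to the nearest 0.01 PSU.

27.04 PSU

By conservation of dissolved salt,
salt = 2,418×15.1 + 4,550×26.1 + 6,485×33.5 + 362.7×3.1 = 36,511.8 + 118,755 + 217,247.5 + 1,124.37 = 373,638.67
volume = 2,418 + 4,550 + 6,485 + 362.7 = 13,815.7 m³
S = 373,638.67 / 13,815.7 = 27.0445 PSU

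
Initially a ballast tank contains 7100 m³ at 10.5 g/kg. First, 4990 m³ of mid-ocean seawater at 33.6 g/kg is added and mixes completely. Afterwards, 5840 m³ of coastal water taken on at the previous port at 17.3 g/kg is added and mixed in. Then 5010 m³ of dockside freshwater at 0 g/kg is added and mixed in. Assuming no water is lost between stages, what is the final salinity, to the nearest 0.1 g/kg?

15.0 g/kg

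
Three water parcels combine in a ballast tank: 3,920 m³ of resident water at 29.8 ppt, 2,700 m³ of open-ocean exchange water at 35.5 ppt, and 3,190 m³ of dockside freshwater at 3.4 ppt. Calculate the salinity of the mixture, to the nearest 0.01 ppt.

Total salt / total volume:
salt = 3,920×29.8 + 2,700×35.5 + 3,190×3.4 = 116,816 + 95,850 + 10,846 = 223,512
volume = 3,920 + 2,700 + 3,190 = 9,810 m³
S = 223,512 / 9,810 = 22.7841 ppt

22.78 ppt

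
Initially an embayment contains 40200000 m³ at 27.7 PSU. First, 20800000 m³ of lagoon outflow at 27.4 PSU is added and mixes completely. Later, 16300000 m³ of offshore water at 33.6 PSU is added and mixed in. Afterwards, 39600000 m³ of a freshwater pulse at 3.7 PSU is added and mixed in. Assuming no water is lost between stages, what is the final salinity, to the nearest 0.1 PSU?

20.3 PSU

By conservation of dissolved salt,
Initial salt = 40,200,000×27.7 = 1,113,540,000
After stage 1: salt = 1,113,540,000 + 20,800,000×27.4 = 1,683,460,000; volume = 61,000,000 m³; S = 27.598 PSU
After stage 2: salt = 1,683,460,000 + 16,300,000×33.6 = 2,231,140,000; volume = 77,300,000 m³; S = 28.863 PSU
After stage 3: salt = 2,231,140,000 + 39,600,000×3.7 = 2,377,660,000; volume = 116,900,000 m³
S = 2,377,660,000 / 116,900,000 = 20.3393 PSU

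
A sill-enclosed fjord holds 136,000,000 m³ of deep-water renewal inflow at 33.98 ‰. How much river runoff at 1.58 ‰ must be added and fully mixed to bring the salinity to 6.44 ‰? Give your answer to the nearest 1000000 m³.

771000000 m³

Salt balance: 136,000,000×33.98 + V×1.58 = (136,000,000+V)×6.44
4,621,280,000 + 1.58V = 875,840,000 + 6.44V
3,745,440,000 = 4.86V
V = 770,666,666.67 m³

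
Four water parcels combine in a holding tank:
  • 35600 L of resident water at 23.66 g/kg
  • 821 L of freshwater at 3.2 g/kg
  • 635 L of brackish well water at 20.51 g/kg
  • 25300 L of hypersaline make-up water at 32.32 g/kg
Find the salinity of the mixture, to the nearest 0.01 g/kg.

26.87 g/kg

Conserving salt mass:
salt = 35,600×23.66 + 821×3.2 + 635×20.51 + 25,300×32.32 = 842,296 + 2,627.2 + 13,023.85 + 817,696 = 1,675,643.05
volume = 35,600 + 821 + 635 + 25,300 = 62,356 L
S = 1,675,643.05 / 62,356 = 26.8722 g/kg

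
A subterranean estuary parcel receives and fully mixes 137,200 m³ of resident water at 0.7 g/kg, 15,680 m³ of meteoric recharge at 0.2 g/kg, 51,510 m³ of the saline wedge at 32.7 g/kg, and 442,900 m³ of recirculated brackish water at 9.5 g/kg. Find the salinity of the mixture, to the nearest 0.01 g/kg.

By conservation of dissolved salt,
salt = 137,200×0.7 + 15,680×0.2 + 51,510×32.7 + 442,900×9.5 = 96,040 + 3,136 + 1,684,377 + 4,207,550 = 5,991,103
volume = 137,200 + 15,680 + 51,510 + 442,900 = 647,290 m³
S = 5,991,103 / 647,290 = 9.2557 g/kg

9.26 g/kg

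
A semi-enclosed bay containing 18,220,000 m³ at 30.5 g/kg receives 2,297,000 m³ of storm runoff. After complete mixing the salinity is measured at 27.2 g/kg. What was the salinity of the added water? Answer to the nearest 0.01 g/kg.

1.02 g/kg

Salt balance: 18,220,000×30.5 + 2,297,000×S = 20,517,000×27.2
555,710,000 + 2,297,000·S = 558,062,400
S = (558,062,400 − 555,710,000) / 2,297,000 = 1.0241 g/kg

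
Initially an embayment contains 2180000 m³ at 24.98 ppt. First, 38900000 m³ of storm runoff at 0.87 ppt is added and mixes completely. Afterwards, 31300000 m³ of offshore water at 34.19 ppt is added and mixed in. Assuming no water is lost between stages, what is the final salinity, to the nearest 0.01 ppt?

Weighted by volume,
Initial salt = 2,180,000×24.98 = 54,456,400
After stage 1: salt = 54,456,400 + 38,900,000×0.87 = 88,299,400; volume = 41,080,000 m³; S = 2.149 ppt
After stage 2: salt = 88,299,400 + 31,300,000×34.19 = 1,158,446,400; volume = 72,380,000 m³
S = 1,158,446,400 / 72,380,000 = 16.0051 ppt

16.01 ppt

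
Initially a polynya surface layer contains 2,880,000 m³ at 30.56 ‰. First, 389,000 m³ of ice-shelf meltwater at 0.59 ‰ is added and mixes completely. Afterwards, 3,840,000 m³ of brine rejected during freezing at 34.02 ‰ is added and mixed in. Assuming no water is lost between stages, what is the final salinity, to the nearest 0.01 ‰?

Conserving salt mass:
Initial salt = 2,880,000×30.56 = 88,012,800
After stage 1: salt = 88,012,800 + 389,000×0.59 = 88,242,310; volume = 3,269,000 m³; S = 26.994 ‰
After stage 2: salt = 88,242,310 + 3,840,000×34.02 = 218,879,110; volume = 7,109,000 m³
S = 218,879,110 / 7,109,000 = 30.789 ‰

30.79 ‰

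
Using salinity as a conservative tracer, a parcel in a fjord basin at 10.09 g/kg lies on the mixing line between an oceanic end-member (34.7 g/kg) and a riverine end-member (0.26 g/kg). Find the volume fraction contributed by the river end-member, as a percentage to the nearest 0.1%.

71.5%

Let f be the freshwater fraction. Salt balance per unit volume:
f×0.26 + (1−f)×34.7 = 10.09
f = (34.7 − 10.09) / (34.7 − 0.26) = 24.61/34.44 = 0.7146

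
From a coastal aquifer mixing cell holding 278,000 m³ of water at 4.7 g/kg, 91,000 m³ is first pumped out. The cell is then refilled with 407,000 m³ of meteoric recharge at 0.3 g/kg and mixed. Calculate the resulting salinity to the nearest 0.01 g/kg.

1.69 g/kg

Remaining after removal: 187,000 m³ at 4.7 g/kg (salt = 878,900)
After addition: salt = 878,900 + 407,000×0.3 = 1,001,000; volume = 594,000 m³
S = 1,001,000 / 594,000 = 1.6852 g/kg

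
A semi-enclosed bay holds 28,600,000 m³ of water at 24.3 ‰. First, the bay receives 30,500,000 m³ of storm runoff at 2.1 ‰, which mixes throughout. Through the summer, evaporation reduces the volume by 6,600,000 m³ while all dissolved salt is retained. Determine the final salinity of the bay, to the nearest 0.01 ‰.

14.46 ‰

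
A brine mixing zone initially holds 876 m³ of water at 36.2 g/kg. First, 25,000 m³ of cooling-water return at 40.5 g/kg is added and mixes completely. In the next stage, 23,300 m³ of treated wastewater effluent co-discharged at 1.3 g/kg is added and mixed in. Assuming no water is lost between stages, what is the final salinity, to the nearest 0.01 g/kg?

Conserving salt mass:
Initial salt = 876×36.2 = 31,711.2
After stage 1: salt = 31,711.2 + 25,000×40.5 = 1,044,211.2; volume = 25,876 m³; S = 40.354 g/kg
After stage 2: salt = 1,044,211.2 + 23,300×1.3 = 1,074,501.2; volume = 49,176 m³
S = 1,074,501.2 / 49,176 = 21.8501 g/kg

21.85 g/kg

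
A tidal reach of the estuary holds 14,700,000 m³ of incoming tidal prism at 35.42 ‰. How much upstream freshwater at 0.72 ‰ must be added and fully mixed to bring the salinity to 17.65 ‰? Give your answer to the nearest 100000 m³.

15400000 m³

Salt balance: 14,700,000×35.42 + V×0.72 = (14,700,000+V)×17.65
520,674,000 + 0.72V = 259,455,000 + 17.65V
261,219,000 = 16.93V
V = 15,429,356.17 m³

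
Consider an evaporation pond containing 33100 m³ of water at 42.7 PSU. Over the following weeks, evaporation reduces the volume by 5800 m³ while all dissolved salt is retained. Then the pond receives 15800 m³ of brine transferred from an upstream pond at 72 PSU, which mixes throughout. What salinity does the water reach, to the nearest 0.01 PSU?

After evaporation: salt = 33,100×42.7 = 1,413,370; volume = 33,100 − 5,800 = 27,300 m³
After mixing: salt = 1,413,370 + 15,800×72 = 2,550,970; volume = 27,300 + 15,800 = 43,100 m³
S = 2,550,970 / 43,100 = 59.1872 PSU

59.19 PSU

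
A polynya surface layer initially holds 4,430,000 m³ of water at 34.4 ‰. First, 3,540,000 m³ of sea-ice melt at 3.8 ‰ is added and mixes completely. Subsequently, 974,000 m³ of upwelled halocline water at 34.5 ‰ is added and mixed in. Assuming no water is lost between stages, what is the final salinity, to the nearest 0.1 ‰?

22.3 ‰

Conserving salt mass:
Initial salt = 4,430,000×34.4 = 152,392,000
After stage 1: salt = 152,392,000 + 3,540,000×3.8 = 165,844,000; volume = 7,970,000 m³; S = 20.809 ‰
After stage 2: salt = 165,844,000 + 974,000×34.5 = 199,447,000; volume = 8,944,000 m³
S = 199,447,000 / 8,944,000 = 22.2995 ‰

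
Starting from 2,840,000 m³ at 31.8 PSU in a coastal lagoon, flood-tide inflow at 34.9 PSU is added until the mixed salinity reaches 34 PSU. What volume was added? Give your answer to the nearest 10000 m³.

6940000 m³

Salt balance: 2,840,000×31.8 + V×34.9 = (2,840,000+V)×34
90,312,000 + 34.9V = 96,560,000 + 34V
6,248,000 = 0.9V
V = 6,942,222.22 m³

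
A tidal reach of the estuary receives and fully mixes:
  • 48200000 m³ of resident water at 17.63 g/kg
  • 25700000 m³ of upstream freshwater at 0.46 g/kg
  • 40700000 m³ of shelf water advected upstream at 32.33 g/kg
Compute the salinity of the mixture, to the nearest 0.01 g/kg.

19.00 g/kg

Weighted by volume,
salt = 48,200,000×17.63 + 25,700,000×0.46 + 40,700,000×32.33 = 849,766,000 + 11,822,000 + 1,315,831,000 = 2,177,419,000
volume = 48,200,000 + 25,700,000 + 40,700,000 = 114,600,000 m³
S = 2,177,419,000 / 114,600,000 = 19.0002 g/kg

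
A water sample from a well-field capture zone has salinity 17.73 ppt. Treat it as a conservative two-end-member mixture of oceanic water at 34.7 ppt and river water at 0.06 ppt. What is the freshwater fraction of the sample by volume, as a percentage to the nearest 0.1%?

Let f be the freshwater fraction. Salt balance per unit volume:
f×0.06 + (1−f)×34.7 = 17.73
f = (34.7 − 17.73) / (34.7 − 0.06) = 16.97/34.64 = 0.4899

49.0%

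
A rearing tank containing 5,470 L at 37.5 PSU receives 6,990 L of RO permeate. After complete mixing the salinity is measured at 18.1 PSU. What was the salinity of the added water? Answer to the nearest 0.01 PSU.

2.92 PSU

Salt balance: 5,470×37.5 + 6,990×S = 12,460×18.1
205,125 + 6,990·S = 225,526
S = (225,526 − 205,125) / 6,990 = 2.9186 PSU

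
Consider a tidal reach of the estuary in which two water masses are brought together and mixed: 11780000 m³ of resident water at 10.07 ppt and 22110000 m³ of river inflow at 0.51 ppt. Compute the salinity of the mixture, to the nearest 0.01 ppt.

3.83 ppt

Conserving salt mass:
salt = 11,780,000×10.07 + 22,110,000×0.51 = 118,624,600 + 11,276,100 = 129,900,700
volume = 11,780,000 + 22,110,000 = 33,890,000 m³
S = 129,900,700 / 33,890,000 = 3.833 ppt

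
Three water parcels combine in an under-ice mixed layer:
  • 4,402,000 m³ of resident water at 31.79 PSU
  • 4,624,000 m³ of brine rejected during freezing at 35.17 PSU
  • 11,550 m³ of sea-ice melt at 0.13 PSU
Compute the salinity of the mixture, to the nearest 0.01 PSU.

By conservation of dissolved salt,
salt = 4,402,000×31.79 + 4,624,000×35.17 + 11,550×0.13 = 139,939,580 + 162,626,080 + 1,501.5 = 302,567,161.5
volume = 4,402,000 + 4,624,000 + 11,550 = 9,037,550 m³
S = 302,567,161.5 / 9,037,550 = 33.4789 PSU

33.48 PSU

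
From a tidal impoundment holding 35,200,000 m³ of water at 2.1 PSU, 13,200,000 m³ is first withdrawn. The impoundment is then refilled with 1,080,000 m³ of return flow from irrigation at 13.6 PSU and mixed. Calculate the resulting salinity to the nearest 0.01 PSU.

2.64 PSU

Remaining after removal: 22,000,000 m³ at 2.1 PSU (salt = 46,200,000)
After addition: salt = 46,200,000 + 1,080,000×13.6 = 60,888,000; volume = 23,080,000 m³
S = 60,888,000 / 23,080,000 = 2.6381 PSU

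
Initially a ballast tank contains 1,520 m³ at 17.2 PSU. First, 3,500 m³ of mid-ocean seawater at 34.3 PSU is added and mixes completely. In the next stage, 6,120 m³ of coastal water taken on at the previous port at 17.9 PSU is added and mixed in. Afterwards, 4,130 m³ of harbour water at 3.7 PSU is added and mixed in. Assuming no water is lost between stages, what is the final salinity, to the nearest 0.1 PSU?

17.7 PSU

By conservation of dissolved salt,
Initial salt = 1,520×17.2 = 26,144
After stage 1: salt = 26,144 + 3,500×34.3 = 146,194; volume = 5,020 m³; S = 29.122 PSU
After stage 2: salt = 146,194 + 6,120×17.9 = 255,742; volume = 11,140 m³; S = 22.957 PSU
After stage 3: salt = 255,742 + 4,130×3.7 = 271,023; volume = 15,270 m³
S = 271,023 / 15,270 = 17.7487 PSU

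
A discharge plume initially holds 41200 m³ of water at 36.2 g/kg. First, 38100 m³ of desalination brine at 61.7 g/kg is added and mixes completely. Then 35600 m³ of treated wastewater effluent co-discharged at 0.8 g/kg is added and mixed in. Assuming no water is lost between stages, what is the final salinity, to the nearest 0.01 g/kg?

33.69 g/kg

Salt balance:
Initial salt = 41,200×36.2 = 1,491,440
After stage 1: salt = 1,491,440 + 38,100×61.7 = 3,842,210; volume = 79,300 m³; S = 48.452 g/kg
After stage 2: salt = 3,842,210 + 35,600×0.8 = 3,870,690; volume = 114,900 m³
S = 3,870,690 / 114,900 = 33.6875 g/kg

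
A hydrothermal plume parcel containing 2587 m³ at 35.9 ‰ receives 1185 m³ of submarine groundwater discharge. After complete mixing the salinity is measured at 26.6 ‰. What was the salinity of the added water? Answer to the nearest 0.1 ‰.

6.3 ‰

Salt balance: 2,587×35.9 + 1,185×S = 3,772×26.6
92,873.3 + 1,185·S = 100,335.2
S = (100,335.2 − 92,873.3) / 1,185 = 6.297 ‰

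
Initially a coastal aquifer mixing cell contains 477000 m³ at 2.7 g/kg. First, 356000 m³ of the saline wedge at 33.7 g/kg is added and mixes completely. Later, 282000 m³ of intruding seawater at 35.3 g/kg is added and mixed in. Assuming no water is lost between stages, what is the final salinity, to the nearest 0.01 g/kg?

Mass of salt is conserved:
Initial salt = 477,000×2.7 = 1,287,900
After stage 1: salt = 1,287,900 + 356,000×33.7 = 13,285,100; volume = 833,000 m³; S = 15.948 g/kg
After stage 2: salt = 13,285,100 + 282,000×35.3 = 23,239,700; volume = 1,115,000 m³
S = 23,239,700 / 1,115,000 = 20.8428 g/kg

20.84 g/kg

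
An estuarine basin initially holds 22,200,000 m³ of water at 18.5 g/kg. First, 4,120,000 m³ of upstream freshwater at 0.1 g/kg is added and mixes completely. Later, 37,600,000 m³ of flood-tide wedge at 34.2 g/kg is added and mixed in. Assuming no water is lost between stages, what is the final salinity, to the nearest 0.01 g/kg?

26.55 g/kg

Salt balance:
Initial salt = 22,200,000×18.5 = 410,700,000
After stage 1: salt = 410,700,000 + 4,120,000×0.1 = 411,112,000; volume = 26,320,000 m³; S = 15.62 g/kg
After stage 2: salt = 411,112,000 + 37,600,000×34.2 = 1,697,032,000; volume = 63,920,000 m³
S = 1,697,032,000 / 63,920,000 = 26.5493 g/kg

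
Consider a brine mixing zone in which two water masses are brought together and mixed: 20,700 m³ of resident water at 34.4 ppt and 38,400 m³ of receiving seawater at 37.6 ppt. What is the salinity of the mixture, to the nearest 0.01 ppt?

36.48 ppt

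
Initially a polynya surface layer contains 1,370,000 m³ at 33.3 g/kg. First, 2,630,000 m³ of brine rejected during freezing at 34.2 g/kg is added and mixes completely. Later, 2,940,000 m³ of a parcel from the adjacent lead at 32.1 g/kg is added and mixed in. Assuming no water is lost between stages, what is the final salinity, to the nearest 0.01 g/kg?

33.13 g/kg

Total salt / total volume:
Initial salt = 1,370,000×33.3 = 45,621,000
After stage 1: salt = 45,621,000 + 2,630,000×34.2 = 135,567,000; volume = 4,000,000 m³; S = 33.892 g/kg
After stage 2: salt = 135,567,000 + 2,940,000×32.1 = 229,941,000; volume = 6,940,000 m³
S = 229,941,000 / 6,940,000 = 33.1327 g/kg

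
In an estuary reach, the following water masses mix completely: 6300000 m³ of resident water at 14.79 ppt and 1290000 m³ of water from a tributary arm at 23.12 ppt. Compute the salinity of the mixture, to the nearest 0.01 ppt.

Conserving salt mass:
salt = 6,300,000×14.79 + 1,290,000×23.12 = 93,177,000 + 29,824,800 = 123,001,800
volume = 6,300,000 + 1,290,000 = 7,590,000 m³
S = 123,001,800 / 7,590,000 = 16.2058 ppt

16.21 ppt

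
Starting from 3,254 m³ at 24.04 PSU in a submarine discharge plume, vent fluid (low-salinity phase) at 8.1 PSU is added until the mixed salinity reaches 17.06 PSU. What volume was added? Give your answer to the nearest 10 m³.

2530 m³

Salt balance: 3,254×24.04 + V×8.1 = (3,254+V)×17.06
78,226.16 + 8.1V = 55,513.24 + 17.06V
22,712.92 = 8.96V
V = 2,534.92 m³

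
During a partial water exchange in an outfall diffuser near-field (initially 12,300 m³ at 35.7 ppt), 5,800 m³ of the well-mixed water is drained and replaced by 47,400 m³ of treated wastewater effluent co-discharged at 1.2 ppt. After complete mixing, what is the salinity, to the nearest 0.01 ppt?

Remaining after removal: 6,500 m³ at 35.7 ppt (salt = 232,050)
After addition: salt = 232,050 + 47,400×1.2 = 288,930; volume = 53,900 m³
S = 288,930 / 53,900 = 5.3605 ppt

5.36 ppt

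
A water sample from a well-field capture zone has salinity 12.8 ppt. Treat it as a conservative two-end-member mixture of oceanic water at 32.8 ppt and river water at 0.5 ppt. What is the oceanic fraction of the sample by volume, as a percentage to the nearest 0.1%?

Let g be the oceanic fraction. Salt balance per unit volume:
g×32.8 + (1−g)×0.5 = 12.8
g = (12.8 − 0.5) / (32.8 − 0.5) = 12.3/32.3 = 0.3808

38.1%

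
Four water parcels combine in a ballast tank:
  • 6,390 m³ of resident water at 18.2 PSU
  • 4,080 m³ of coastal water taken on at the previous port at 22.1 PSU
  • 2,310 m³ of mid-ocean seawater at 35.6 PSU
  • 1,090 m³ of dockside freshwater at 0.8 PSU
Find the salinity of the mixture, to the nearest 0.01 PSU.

20.88 PSU

Total salt / total volume:
salt = 6,390×18.2 + 4,080×22.1 + 2,310×35.6 + 1,090×0.8 = 116,298 + 90,168 + 82,236 + 872 = 289,574
volume = 6,390 + 4,080 + 2,310 + 1,090 = 13,870 m³
S = 289,574 / 13,870 = 20.8777 PSU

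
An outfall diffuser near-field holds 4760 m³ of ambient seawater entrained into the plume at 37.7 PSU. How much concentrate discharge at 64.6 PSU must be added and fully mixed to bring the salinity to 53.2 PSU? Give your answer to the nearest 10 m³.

Salt balance: 4,760×37.7 + V×64.6 = (4,760+V)×53.2
179,452 + 64.6V = 253,232 + 53.2V
73,780 = 11.4V
V = 6,471.93 m³

6470 m³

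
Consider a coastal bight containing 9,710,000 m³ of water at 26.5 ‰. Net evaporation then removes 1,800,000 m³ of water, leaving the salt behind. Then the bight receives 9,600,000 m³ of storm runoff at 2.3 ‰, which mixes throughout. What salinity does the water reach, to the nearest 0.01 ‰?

After evaporation: salt = 9,710,000×26.5 = 257,315,000; volume = 9,710,000 − 1,800,000 = 7,910,000 m³
After mixing: salt = 257,315,000 + 9,600,000×2.3 = 279,395,000; volume = 7,910,000 + 9,600,000 = 17,510,000 m³
S = 279,395,000 / 17,510,000 = 15.9563 ‰

15.96 ‰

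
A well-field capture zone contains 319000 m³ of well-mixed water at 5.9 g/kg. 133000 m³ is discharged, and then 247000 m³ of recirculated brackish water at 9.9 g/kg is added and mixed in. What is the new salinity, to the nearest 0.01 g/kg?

Remaining after removal: 186,000 m³ at 5.9 g/kg (salt = 1,097,400)
After addition: salt = 1,097,400 + 247,000×9.9 = 3,542,700; volume = 433,000 m³
S = 3,542,700 / 433,000 = 8.1818 g/kg

8.18 g/kg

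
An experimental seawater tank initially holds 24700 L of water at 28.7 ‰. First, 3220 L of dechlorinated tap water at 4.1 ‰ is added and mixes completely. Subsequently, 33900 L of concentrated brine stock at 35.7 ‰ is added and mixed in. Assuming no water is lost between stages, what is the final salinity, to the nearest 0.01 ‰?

Total salt / total volume:
Initial salt = 24,700×28.7 = 708,890
After stage 1: salt = 708,890 + 3,220×4.1 = 722,092; volume = 27,920 L; S = 25.863 ‰
After stage 2: salt = 722,092 + 33,900×35.7 = 1,932,322; volume = 61,820 L
S = 1,932,322 / 61,820 = 31.2572 ‰

31.26 ‰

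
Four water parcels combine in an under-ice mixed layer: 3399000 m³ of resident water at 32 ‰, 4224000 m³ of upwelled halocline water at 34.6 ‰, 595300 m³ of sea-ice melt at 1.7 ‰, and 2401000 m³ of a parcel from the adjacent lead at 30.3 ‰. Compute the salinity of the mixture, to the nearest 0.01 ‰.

30.95 ‰

Mass of salt is conserved:
salt = 3,399,000×32 + 4,224,000×34.6 + 595,300×1.7 + 2,401,000×30.3 = 108,768,000 + 146,150,400 + 1,012,010 + 72,750,300 = 328,680,710
volume = 3,399,000 + 4,224,000 + 595,300 + 2,401,000 = 10,619,300 m³
S = 328,680,710 / 10,619,300 = 30.9513 ‰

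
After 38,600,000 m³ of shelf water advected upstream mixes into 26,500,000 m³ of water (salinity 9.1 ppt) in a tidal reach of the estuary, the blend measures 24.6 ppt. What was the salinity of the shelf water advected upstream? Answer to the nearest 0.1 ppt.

35.2 ppt

Salt balance: 26,500,000×9.1 + 38,600,000×S = 65,100,000×24.6
241,150,000 + 38,600,000·S = 1,601,460,000
S = (1,601,460,000 − 241,150,000) / 38,600,000 = 35.2412 ppt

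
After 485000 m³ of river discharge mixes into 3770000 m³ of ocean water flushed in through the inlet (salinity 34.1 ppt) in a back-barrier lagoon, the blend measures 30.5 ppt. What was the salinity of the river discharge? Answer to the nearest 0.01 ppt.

2.52 ppt

Salt balance: 3,770,000×34.1 + 485,000×S = 4,255,000×30.5
128,557,000 + 485,000·S = 129,777,500
S = (129,777,500 − 128,557,000) / 485,000 = 2.5165 ppt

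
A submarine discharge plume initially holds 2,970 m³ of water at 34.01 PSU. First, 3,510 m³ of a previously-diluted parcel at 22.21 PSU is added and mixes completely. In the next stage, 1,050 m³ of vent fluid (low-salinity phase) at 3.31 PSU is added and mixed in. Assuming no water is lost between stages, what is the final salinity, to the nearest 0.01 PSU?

24.23 PSU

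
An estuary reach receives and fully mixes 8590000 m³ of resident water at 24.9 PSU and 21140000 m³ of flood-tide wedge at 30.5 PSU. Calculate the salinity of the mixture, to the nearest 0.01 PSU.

Weighted by volume,
salt = 8,590,000×24.9 + 21,140,000×30.5 = 213,891,000 + 644,770,000 = 858,661,000
volume = 8,590,000 + 21,140,000 = 29,730,000 m³
S = 858,661,000 / 29,730,000 = 28.882 PSU

28.88 PSU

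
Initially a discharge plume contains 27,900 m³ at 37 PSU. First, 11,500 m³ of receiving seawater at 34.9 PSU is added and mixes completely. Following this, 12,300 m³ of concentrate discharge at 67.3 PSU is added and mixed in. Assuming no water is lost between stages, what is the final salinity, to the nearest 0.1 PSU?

Mass of salt is conserved:
Initial salt = 27,900×37 = 1,032,300
After stage 1: salt = 1,032,300 + 11,500×34.9 = 1,433,650; volume = 39,400 m³; S = 36.387 PSU
After stage 2: salt = 1,433,650 + 12,300×67.3 = 2,261,440; volume = 51,700 m³
S = 2,261,440 / 51,700 = 43.7416 PSU

43.7 PSU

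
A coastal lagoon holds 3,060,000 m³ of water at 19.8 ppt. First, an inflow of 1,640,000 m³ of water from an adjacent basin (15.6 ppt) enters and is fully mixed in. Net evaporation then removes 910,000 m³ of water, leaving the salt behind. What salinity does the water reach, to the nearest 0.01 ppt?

After mixing: salt = 3,060,000×19.8 + 1,640,000×15.6 = 86,172,000; volume = 4,700,000 m³
After evaporation: salt unchanged = 86,172,000; volume = 4,700,000 − 910,000 = 3,790,000 m³
S = 86,172,000 / 3,790,000 = 22.7367 ppt

22.74 ppt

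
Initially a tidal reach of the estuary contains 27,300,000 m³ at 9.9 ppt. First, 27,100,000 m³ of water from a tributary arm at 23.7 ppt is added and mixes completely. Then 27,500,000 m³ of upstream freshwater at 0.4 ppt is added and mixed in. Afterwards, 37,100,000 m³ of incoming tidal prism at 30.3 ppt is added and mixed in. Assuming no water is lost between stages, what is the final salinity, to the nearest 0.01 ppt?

17.21 ppt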